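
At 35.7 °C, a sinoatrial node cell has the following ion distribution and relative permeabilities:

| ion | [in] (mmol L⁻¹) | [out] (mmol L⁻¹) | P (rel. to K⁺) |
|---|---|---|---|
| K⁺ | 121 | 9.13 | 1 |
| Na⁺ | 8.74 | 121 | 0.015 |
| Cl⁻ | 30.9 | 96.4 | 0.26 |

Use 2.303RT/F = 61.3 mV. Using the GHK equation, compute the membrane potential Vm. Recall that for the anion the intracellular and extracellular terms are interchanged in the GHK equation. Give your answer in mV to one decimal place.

-54.4 mV

Vm = 61.3 · log₁₀[(Σ P·[cation]ₒ + Σ P·[anion]ᵢ) / (Σ P·[cation]ᵢ + Σ P·[anion]ₒ)]
Numerator = 1×9.13 + 0.015×121 + 0.26×30.9 = 18.98
Denominator = 1×121 + 0.015×8.74 + 0.26×96.4 = 146.2
Vm = 61.3 · log₁₀(0.12982) = 61.3 × (-0.8867) = -54.35 mV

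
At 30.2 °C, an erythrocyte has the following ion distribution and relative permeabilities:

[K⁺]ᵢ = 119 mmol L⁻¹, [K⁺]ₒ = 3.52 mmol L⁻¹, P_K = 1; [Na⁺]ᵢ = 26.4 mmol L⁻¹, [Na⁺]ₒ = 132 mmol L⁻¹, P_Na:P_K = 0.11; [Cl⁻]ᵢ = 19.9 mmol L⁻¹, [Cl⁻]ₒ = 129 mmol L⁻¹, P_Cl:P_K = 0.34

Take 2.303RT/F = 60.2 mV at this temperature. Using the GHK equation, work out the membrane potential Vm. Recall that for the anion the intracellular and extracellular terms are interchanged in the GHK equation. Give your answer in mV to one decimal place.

-49.7 mV

Vm = 60.2 · log₁₀[(Σ P·[cation]ₒ + Σ P·[anion]ᵢ) / (Σ P·[cation]ᵢ + Σ P·[anion]ₒ)]
Numerator = 1×3.52 + 0.11×132 + 0.34×19.9 = 24.81
Denominator = 1×119 + 0.11×26.4 + 0.34×129 = 165.8
Vm = 60.2 · log₁₀(0.14965) = 60.2 × (-0.8249) = -49.66 mV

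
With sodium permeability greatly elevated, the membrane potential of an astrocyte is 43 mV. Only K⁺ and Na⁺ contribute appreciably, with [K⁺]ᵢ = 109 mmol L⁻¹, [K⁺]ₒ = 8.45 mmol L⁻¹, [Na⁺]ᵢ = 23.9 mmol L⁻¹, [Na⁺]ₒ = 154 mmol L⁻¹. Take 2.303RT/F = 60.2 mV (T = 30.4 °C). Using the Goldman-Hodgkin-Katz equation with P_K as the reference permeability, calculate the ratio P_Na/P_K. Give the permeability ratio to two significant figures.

Let α = P_Na/P_K. GHK: Vm = 60.2·log₁₀[(Kₒ + α·Naₒ)/(Kᵢ + α·Naᵢ)].
10^(Vm/60.2) = 10^(43.0/60.2) = 5.1795
So 5.1795·(Kᵢ + α·Naᵢ) = Kₒ + α·Naₒ → α = (5.1795·109.0 − 8.45) / (154.0 − 5.1795·23.9)
α = (564.6 − 8.45) / (154.0 − 123.8) = 556.1/30.21 = 18.41

18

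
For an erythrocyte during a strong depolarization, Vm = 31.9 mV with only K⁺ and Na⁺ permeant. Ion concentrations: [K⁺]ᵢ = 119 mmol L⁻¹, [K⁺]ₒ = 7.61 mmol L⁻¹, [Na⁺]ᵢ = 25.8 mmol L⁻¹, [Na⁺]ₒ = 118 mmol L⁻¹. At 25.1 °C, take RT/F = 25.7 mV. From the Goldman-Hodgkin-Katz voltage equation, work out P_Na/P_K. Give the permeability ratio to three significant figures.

Let α = P_Na/P_K. GHK: Vm = 25.7·ln[(Kₒ + α·Naₒ)/(Kᵢ + α·Naᵢ)].
e^(Vm/25.7) = e^(31.9/25.7) = 3.4599
So 3.4599·(Kᵢ + α·Naᵢ) = Kₒ + α·Naₒ → α = (3.4599·119.0 − 7.61) / (118.0 − 3.4599·25.8)
α = (411.7 − 7.61) / (118.0 − 89.27) = 404.1/28.73 = 14.06

14.1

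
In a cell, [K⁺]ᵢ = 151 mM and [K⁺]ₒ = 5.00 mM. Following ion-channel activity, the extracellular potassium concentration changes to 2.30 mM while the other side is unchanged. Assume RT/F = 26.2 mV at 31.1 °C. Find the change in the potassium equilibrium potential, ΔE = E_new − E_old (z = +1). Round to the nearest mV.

-20 mV

E_old = (26.2/1)·ln(5.00/151) = -89.29 mV
E_new = (26.2/1)·ln(2.30/151) = -109.63 mV
ΔE = -109.63 − (-89.29) = -20.35 mV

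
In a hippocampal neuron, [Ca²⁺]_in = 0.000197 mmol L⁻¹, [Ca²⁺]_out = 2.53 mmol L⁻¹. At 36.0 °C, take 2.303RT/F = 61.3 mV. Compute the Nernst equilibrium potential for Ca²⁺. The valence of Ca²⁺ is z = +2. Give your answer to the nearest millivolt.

126 mV

E = (61.3/z) · log₁₀([Ca²⁺]_out/[Ca²⁺]_in) with z = +2.
= (61.3/2) · log₁₀(2.53/0.000197) = 30.65 · log₁₀(1.284e+04)
= 30.65 · (4.1087) = 125.93 mV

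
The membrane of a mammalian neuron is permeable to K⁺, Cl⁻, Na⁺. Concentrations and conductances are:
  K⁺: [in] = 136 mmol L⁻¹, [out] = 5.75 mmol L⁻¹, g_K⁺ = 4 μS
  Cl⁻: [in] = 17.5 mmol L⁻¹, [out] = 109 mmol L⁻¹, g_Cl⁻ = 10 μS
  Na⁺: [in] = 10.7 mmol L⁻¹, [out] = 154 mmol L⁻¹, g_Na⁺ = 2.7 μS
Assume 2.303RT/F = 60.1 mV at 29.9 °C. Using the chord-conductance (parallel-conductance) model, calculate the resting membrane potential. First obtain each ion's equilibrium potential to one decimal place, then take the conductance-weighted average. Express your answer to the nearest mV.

E_K⁺ = (60.1/1)·log₁₀(5.75/136) = -82.6 mV
E_Cl⁻ = (60.1/-1)·log₁₀(109/17.5) = -47.7 mV
E_Na⁺ = (60.1/1)·log₁₀(154/10.7) = 69.6 mV
Vm = (Σ gᵢEᵢ)/(Σ gᵢ) = (4·-82.6 + 10·-47.7 + 2.7·69.6) / (4 + 10 + 2.7)
= -619.48 / 16.7 = -37.09 mV

-37 mV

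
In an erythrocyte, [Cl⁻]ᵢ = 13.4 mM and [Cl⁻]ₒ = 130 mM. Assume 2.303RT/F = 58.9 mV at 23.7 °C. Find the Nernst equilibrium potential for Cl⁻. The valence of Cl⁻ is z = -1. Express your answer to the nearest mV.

-58 mV

E = (58.9/z) · log₁₀([Cl⁻]_out/[Cl⁻]_in) with z = -1.
For an anion, dividing by z = -1 reverses the sign.
= (58.9/-1) · log₁₀(130/13.4) = -58.90 · log₁₀(9.701)
= -58.90 · (0.9868) = -58.12 mV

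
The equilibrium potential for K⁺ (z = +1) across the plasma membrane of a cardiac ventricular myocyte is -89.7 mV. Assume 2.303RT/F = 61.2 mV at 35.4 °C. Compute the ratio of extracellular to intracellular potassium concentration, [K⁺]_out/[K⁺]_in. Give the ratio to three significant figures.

0.0342

log₁₀([out]/[in]) = E·z/(61.2) = -89.7 × 1 / 61.2 = -1.4657
[out]/[in] = 10^(-1.4657) = 0.03422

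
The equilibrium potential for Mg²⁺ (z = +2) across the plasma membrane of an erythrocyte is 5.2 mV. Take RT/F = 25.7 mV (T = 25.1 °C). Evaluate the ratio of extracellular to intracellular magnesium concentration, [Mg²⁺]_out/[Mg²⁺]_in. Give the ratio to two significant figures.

1.5

ln([out]/[in]) = E·z/(25.7) = 5.2 × 2 / 25.7 = 0.4047
[out]/[in] = e^(0.4047) = 1.499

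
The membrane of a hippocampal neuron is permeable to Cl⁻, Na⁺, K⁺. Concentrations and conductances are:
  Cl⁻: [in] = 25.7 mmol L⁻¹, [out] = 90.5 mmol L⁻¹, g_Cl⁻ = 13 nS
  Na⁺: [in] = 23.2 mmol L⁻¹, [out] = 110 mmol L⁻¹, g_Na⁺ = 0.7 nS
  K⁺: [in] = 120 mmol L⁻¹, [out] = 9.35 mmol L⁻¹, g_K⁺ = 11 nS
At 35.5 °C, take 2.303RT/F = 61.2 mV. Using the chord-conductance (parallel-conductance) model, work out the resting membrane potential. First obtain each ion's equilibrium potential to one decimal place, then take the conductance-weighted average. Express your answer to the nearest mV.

E_Cl⁻ = (61.2/-1)·log₁₀(90.5/25.7) = -33.5 mV
E_Na⁺ = (61.2/1)·log₁₀(110/23.2) = 41.4 mV
E_K⁺ = (61.2/1)·log₁₀(9.35/120) = -67.8 mV
Vm = (Σ gᵢEᵢ)/(Σ gᵢ) = (13·-33.5 + 0.7·41.4 + 11·-67.8) / (13 + 0.7 + 11)
= -1152.32 / 24.7 = -46.65 mV

-47 mV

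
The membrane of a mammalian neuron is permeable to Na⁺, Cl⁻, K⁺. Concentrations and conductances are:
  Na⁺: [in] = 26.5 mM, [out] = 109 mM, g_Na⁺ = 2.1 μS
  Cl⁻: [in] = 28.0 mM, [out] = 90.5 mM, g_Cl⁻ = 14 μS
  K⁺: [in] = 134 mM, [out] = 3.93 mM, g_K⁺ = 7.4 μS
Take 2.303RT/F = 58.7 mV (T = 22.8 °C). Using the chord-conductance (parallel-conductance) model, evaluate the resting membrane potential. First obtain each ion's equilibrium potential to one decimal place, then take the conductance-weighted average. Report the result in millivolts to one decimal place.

-42.9 mV

E_Na⁺ = (58.7/1)·log₁₀(109/26.5) = 36.1 mV
E_Cl⁻ = (58.7/-1)·log₁₀(90.5/28.0) = -29.9 mV
E_K⁺ = (58.7/1)·log₁₀(3.93/134) = -90.0 mV
Vm = (Σ gᵢEᵢ)/(Σ gᵢ) = (2.1·36.1 + 14·-29.9 + 7.4·-90.0) / (2.1 + 14 + 7.4)
= -1008.79 / 23.5 = -42.93 mV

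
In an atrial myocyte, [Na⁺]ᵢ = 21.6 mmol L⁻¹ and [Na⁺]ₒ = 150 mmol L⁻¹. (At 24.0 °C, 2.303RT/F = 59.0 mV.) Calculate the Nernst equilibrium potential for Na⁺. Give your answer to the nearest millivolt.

E = (59.0/z) · log₁₀([Na⁺]_out/[Na⁺]_in) with z = +1.
= (59.0/1) · log₁₀(150/21.6) = 59.00 · log₁₀(6.944)
= 59.00 · (0.8416) = 49.66 mV

50 mV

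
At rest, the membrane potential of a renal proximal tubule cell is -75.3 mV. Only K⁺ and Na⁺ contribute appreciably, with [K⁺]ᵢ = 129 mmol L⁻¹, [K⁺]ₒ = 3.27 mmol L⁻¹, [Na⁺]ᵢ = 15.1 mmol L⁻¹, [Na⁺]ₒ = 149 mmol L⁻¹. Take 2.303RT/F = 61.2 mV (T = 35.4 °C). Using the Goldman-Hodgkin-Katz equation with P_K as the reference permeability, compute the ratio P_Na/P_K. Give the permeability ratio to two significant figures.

Let α = P_Na/P_K. GHK: Vm = 61.2·log₁₀[(Kₒ + α·Naₒ)/(Kᵢ + α·Naᵢ)].
10^(Vm/61.2) = 10^(-75.3/61.2) = 0.058831
So 0.058831·(Kᵢ + α·Naᵢ) = Kₒ + α·Naₒ → α = (0.058831·129.0 − 3.27) / (149.0 − 0.058831·15.1)
α = (7.589 − 3.27) / (149.0 − 0.8884) = 4.319/148.1 = 0.02916

0.029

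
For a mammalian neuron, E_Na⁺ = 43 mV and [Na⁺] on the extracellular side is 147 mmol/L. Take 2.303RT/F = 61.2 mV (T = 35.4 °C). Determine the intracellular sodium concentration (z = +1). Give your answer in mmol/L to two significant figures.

29 mmol/L

Nernst: E = (61.2/1) · log₁₀([out]/[in]), so log₁₀([out]/[in]) = 43.0 × 1 / 61.2 = 0.7026.
[out]/[in] = 10^(0.7026) = 5.042.
[in] = 147 / 5.042 = 29.15 mmol/L.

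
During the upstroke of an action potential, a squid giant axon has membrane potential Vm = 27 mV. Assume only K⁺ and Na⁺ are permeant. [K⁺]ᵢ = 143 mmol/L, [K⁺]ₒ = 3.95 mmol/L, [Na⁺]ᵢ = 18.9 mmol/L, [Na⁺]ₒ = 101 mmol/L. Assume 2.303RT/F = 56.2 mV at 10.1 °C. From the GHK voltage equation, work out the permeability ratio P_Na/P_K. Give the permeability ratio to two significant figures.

9.8

Let α = P_Na/P_K. GHK: Vm = 56.2·log₁₀[(Kₒ + α·Naₒ)/(Kᵢ + α·Naᵢ)].
10^(Vm/56.2) = 10^(27.0/56.2) = 3.0229
So 3.0229·(Kᵢ + α·Naᵢ) = Kₒ + α·Naₒ → α = (3.0229·143.0 − 3.95) / (101.0 − 3.0229·18.9)
α = (432.3 − 3.95) / (101.0 − 57.13) = 428.3/43.87 = 9.764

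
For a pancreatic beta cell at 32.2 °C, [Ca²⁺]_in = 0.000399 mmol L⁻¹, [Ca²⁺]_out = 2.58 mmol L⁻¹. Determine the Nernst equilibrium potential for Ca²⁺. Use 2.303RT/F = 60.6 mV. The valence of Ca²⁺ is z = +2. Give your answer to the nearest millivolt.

115 mV

E = (60.6/z) · log₁₀([Ca²⁺]_out/[Ca²⁺]_in) with z = +2.
= (60.6/2) · log₁₀(2.58/0.000399) = 30.30 · log₁₀(6466)
= 30.30 · (3.8106) = 115.46 mV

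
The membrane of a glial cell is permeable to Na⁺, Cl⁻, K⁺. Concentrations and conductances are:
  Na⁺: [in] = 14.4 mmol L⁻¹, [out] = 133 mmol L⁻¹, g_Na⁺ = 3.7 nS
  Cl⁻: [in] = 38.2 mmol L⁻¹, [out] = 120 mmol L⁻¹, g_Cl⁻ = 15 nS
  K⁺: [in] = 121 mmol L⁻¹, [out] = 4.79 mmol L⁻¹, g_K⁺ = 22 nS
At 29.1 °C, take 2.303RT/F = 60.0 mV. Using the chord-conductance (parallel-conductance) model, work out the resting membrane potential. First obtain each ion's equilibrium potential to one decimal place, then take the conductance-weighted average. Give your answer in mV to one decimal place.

-51.2 mV

E_Na⁺ = (60.0/1)·log₁₀(133/14.4) = 57.9 mV
E_Cl⁻ = (60.0/-1)·log₁₀(120/38.2) = -29.8 mV
E_K⁺ = (60.0/1)·log₁₀(4.79/121) = -84.1 mV
Vm = (Σ gᵢEᵢ)/(Σ gᵢ) = (3.7·57.9 + 15·-29.8 + 22·-84.1) / (3.7 + 15 + 22)
= -2082.97 / 40.7 = -51.18 mV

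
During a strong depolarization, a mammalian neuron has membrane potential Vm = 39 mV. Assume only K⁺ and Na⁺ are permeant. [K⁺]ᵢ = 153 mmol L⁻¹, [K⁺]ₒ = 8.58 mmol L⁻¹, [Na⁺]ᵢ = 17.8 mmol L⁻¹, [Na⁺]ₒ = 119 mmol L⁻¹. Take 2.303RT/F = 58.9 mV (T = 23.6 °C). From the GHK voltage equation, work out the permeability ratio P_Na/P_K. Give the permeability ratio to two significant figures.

Let α = P_Na/P_K. GHK: Vm = 58.9·log₁₀[(Kₒ + α·Naₒ)/(Kᵢ + α·Naᵢ)].
10^(Vm/58.9) = 10^(39.0/58.9) = 4.5935
So 4.5935·(Kᵢ + α·Naᵢ) = Kₒ + α·Naₒ → α = (4.5935·153.0 − 8.58) / (119.0 − 4.5935·17.8)
α = (702.8 − 8.58) / (119.0 − 81.76) = 694.2/37.24 = 18.64

19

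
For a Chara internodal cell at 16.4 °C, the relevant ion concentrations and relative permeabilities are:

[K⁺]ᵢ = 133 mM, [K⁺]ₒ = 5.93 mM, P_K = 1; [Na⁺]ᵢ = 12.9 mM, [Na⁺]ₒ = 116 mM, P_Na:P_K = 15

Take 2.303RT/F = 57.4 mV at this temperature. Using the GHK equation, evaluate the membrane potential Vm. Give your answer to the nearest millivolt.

Vm = 57.4 · log₁₀[(Σ P·[cation]ₒ + Σ P·[anion]ᵢ) / (Σ P·[cation]ᵢ + Σ P·[anion]ₒ)]
Numerator = 1×5.93 + 15×116 = 1746
Denominator = 1×133 + 15×12.9 = 326.5
Vm = 57.4 · log₁₀(5.3474) = 57.4 × (0.7281) = 41.80 mV

42 mV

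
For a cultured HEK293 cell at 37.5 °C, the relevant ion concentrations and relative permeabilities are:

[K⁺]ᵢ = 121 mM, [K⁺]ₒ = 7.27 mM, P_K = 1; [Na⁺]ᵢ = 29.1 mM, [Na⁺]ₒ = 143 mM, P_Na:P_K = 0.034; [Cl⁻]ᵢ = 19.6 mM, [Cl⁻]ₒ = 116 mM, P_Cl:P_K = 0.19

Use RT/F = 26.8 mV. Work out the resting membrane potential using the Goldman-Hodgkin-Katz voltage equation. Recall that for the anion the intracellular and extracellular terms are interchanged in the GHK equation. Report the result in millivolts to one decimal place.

Vm = 26.8 · ln[(Σ P·[cation]ₒ + Σ P·[anion]ᵢ) / (Σ P·[cation]ᵢ + Σ P·[anion]ₒ)]
Numerator = 1×7.27 + 0.034×143 + 0.19×19.6 = 15.86
Denominator = 1×121 + 0.034×29.1 + 0.19×116 = 144
Vm = 26.8 · ln(0.11009) = 26.8 × (-2.2065) = -59.13 mV

-59.1 mV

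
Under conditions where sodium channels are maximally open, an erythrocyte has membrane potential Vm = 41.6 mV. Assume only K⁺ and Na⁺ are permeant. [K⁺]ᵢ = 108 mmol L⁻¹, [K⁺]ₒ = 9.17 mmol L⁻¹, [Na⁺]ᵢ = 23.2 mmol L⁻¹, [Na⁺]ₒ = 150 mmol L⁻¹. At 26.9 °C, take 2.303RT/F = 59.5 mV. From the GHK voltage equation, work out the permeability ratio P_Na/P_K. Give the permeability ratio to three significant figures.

15.6

Let α = P_Na/P_K. GHK: Vm = 59.5·log₁₀[(Kₒ + α·Naₒ)/(Kᵢ + α·Naᵢ)].
10^(Vm/59.5) = 10^(41.6/59.5) = 5.0022
So 5.0022·(Kᵢ + α·Naᵢ) = Kₒ + α·Naₒ → α = (5.0022·108.0 − 9.17) / (150.0 − 5.0022·23.2)
α = (540.2 − 9.17) / (150.0 − 116.1) = 531.1/33.95 = 15.64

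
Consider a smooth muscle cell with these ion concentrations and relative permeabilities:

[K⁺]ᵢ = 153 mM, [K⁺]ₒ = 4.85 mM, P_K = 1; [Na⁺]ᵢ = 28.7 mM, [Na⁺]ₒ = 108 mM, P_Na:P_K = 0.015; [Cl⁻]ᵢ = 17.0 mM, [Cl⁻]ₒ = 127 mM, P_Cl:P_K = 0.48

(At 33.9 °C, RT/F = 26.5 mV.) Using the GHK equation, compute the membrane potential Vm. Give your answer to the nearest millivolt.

-71 mV

Vm = 26.5 · ln[(Σ P·[cation]ₒ + Σ P·[anion]ᵢ) / (Σ P·[cation]ᵢ + Σ P·[anion]ₒ)]
Numerator = 1×4.85 + 0.015×108 + 0.48×17.0 = 14.63
Denominator = 1×153 + 0.015×28.7 + 0.48×127 = 214.4
Vm = 26.5 · ln(0.06824) = 26.5 × (-2.6847) = -71.15 mV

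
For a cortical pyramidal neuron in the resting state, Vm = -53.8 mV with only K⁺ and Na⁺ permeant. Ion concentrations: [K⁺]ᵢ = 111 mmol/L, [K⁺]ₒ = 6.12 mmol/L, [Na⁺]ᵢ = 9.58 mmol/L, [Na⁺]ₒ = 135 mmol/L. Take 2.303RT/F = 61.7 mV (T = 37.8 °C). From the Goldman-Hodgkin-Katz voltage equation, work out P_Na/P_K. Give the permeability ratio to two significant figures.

0.066

Let α = P_Na/P_K. GHK: Vm = 61.7·log₁₀[(Kₒ + α·Naₒ)/(Kᵢ + α·Naᵢ)].
10^(Vm/61.7) = 10^(-53.8/61.7) = 0.13429
So 0.13429·(Kᵢ + α·Naᵢ) = Kₒ + α·Naₒ → α = (0.13429·111.0 − 6.12) / (135.0 − 0.13429·9.58)
α = (14.91 − 6.12) / (135.0 − 1.286) = 8.786/133.7 = 0.06571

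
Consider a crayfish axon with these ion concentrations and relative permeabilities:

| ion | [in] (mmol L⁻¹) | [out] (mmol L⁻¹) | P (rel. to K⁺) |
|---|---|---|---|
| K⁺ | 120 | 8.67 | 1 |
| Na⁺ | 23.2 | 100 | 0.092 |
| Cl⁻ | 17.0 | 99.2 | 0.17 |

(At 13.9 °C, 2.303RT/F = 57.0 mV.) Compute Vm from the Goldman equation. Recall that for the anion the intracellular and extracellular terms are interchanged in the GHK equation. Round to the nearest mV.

Vm = 57.0 · log₁₀[(Σ P·[cation]ₒ + Σ P·[anion]ᵢ) / (Σ P·[cation]ᵢ + Σ P·[anion]ₒ)]
Numerator = 1×8.67 + 0.092×100 + 0.17×17.0 = 20.76
Denominator = 1×120 + 0.092×23.2 + 0.17×99.2 = 139
Vm = 57.0 · log₁₀(0.14935) = 57.0 × (-0.8258) = -47.07 mV

-47 mV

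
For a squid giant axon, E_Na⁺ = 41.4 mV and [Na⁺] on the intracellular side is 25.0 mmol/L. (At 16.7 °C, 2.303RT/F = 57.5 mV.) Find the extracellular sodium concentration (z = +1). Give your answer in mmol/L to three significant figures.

Nernst: E = (57.5/1) · log₁₀([out]/[in]), so log₁₀([out]/[in]) = 41.4 × 1 / 57.5 = 0.7200.
[out]/[in] = 10^(0.7200) = 5.248.
[out] = 5.248 × 25.0 = 131.2 mmol/L.

131 mmol/L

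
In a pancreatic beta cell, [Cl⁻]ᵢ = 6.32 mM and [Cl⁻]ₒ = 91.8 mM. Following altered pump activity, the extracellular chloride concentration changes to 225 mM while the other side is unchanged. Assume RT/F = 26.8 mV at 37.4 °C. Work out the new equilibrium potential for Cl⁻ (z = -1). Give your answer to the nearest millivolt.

After the shift: [Cl⁻]_out = 225, [Cl⁻]_in = 6.32 mM.
E_new = (26.8/-1)·ln(225/6.32) = -26.80 · (3.5724) = -95.74 mV

-96 mV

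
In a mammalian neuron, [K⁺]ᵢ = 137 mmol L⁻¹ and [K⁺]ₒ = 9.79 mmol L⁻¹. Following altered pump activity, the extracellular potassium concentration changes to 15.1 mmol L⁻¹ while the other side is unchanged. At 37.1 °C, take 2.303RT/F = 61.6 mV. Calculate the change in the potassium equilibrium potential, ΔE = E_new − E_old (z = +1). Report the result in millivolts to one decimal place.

11.6 mV

E_old = (61.6/1)·log₁₀(9.79/137) = -70.59 mV
E_new = (61.6/1)·log₁₀(15.1/137) = -59.00 mV
ΔE = -59.00 − (-70.59) = 11.59 mV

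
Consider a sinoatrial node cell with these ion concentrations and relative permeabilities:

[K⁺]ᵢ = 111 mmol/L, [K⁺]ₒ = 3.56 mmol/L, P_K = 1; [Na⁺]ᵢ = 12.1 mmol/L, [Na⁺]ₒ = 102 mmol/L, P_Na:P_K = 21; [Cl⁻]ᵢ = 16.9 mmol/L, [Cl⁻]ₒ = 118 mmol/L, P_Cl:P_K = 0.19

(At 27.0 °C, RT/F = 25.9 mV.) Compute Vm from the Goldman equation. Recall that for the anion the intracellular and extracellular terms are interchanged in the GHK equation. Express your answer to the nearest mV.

Vm = 25.9 · ln[(Σ P·[cation]ₒ + Σ P·[anion]ᵢ) / (Σ P·[cation]ᵢ + Σ P·[anion]ₒ)]
Numerator = 1×3.56 + 21×102 + 0.19×16.9 = 2149
Denominator = 1×111 + 21×12.1 + 0.19×118 = 387.5
Vm = 25.9 · ln(5.5449) = 25.9 × (1.7129) = 44.36 mV

44 mV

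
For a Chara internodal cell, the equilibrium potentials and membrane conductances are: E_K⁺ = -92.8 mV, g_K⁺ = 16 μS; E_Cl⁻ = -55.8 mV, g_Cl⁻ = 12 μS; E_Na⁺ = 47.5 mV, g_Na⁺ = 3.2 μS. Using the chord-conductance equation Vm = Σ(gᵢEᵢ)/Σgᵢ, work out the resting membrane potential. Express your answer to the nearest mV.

-64 mV

Σ gᵢEᵢ = 16·(-92.8) + 12·(-55.8) + 3.2·(47.5) = -2002.40
Σ gᵢ = 16 + 12 + 3.2 = 31.2
Vm = -2002.40 / 31.2 = -64.18 mV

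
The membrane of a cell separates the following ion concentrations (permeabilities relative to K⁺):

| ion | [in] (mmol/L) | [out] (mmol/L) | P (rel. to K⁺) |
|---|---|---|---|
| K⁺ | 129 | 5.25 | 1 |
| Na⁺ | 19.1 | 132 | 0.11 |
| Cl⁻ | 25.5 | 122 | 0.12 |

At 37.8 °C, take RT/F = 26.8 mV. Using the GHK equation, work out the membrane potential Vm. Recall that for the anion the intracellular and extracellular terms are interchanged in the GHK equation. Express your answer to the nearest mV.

-50 mV

Vm = 26.8 · ln[(Σ P·[cation]ₒ + Σ P·[anion]ᵢ) / (Σ P·[cation]ᵢ + Σ P·[anion]ₒ)]
Numerator = 1×5.25 + 0.11×132 + 0.12×25.5 = 22.83
Denominator = 1×129 + 0.11×19.1 + 0.12×122 = 145.7
Vm = 26.8 · ln(0.15665) = 26.8 × (-1.8538) = -49.68 mV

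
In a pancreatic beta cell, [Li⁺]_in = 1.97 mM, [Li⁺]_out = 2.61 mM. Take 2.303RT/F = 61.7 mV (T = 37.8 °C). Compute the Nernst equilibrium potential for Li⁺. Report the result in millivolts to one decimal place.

7.5 mV

E = (61.7/z) · log₁₀([Li⁺]_out/[Li⁺]_in) with z = +1.
= (61.7/1) · log₁₀(2.61/1.97) = 61.70 · log₁₀(1.325)
= 61.70 · (0.1222) = 7.54 mV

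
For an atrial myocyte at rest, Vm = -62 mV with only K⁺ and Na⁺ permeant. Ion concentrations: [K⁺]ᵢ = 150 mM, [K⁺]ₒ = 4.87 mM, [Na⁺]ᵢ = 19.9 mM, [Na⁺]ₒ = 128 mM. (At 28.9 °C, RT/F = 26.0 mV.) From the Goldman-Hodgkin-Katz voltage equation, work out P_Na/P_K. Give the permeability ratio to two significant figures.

Let α = P_Na/P_K. GHK: Vm = 26.0·ln[(Kₒ + α·Naₒ)/(Kᵢ + α·Naᵢ)].
e^(Vm/26.0) = e^(-62.0/26.0) = 0.092124
So 0.092124·(Kᵢ + α·Naᵢ) = Kₒ + α·Naₒ → α = (0.092124·150.0 − 4.87) / (128.0 − 0.092124·19.9)
α = (13.82 − 4.87) / (128.0 − 1.833) = 8.949/126.2 = 0.07093

0.071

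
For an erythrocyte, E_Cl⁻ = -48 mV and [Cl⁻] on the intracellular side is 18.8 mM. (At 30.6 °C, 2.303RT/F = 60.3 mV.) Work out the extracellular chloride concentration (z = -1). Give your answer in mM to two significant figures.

Nernst: E = (60.3/-1) · log₁₀([out]/[in]), so log₁₀([out]/[in]) = -48.0 × -1 / 60.3 = 0.7960.
[out]/[in] = 10^(0.7960) = 6.252.
[out] = 6.252 × 18.8 = 117.5 mM.

120 mM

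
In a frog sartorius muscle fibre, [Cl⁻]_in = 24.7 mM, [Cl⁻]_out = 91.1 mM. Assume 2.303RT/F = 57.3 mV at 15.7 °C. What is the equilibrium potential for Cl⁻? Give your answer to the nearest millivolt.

-32 mV

E = (57.3/z) · log₁₀([Cl⁻]_out/[Cl⁻]_in) with z = -1.
For an anion, dividing by z = -1 reverses the sign.
= (57.3/-1) · log₁₀(91.1/24.7) = -57.30 · log₁₀(3.688)
= -57.30 · (0.5668) = -32.48 mV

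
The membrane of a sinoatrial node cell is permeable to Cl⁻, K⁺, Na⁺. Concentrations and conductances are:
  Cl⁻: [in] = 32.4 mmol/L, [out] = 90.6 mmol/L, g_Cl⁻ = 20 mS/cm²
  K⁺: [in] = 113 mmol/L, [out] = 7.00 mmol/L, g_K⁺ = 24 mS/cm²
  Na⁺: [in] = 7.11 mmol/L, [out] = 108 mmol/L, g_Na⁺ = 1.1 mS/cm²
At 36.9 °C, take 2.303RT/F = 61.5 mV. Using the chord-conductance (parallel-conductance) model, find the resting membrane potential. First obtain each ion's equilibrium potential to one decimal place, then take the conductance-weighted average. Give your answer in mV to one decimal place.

E_Cl⁻ = (61.5/-1)·log₁₀(90.6/32.4) = -27.5 mV
E_K⁺ = (61.5/1)·log₁₀(7.00/113) = -74.3 mV
E_Na⁺ = (61.5/1)·log₁₀(108/7.11) = 72.7 mV
Vm = (Σ gᵢEᵢ)/(Σ gᵢ) = (20·-27.5 + 24·-74.3 + 1.1·72.7) / (20 + 24 + 1.1)
= -2253.23 / 45.1 = -49.96 mV

-50.0 mV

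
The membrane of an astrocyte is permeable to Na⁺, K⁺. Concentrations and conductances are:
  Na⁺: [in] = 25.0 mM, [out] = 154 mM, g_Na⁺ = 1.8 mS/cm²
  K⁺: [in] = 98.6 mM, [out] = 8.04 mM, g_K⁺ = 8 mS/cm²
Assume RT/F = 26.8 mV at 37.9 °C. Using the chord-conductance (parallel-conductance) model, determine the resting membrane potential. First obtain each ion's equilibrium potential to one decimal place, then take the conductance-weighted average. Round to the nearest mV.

-46 mV

E_Na⁺ = (26.8/1)·ln(154/25.0) = 48.7 mV
E_K⁺ = (26.8/1)·ln(8.04/98.6) = -67.2 mV
Vm = (Σ gᵢEᵢ)/(Σ gᵢ) = (1.8·48.7 + 8·-67.2) / (1.8 + 8)
= -449.94 / 9.8 = -45.91 mV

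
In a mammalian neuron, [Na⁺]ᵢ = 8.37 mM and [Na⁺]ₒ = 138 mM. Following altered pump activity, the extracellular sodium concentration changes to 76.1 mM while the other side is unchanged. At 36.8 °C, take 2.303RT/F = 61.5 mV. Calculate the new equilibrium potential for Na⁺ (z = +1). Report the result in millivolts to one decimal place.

After the shift: [Na⁺]_out = 76.1, [Na⁺]_in = 8.37 mM.
E_new = (61.5/1)·log₁₀(76.1/8.37) = 61.50 · (0.9587) = 58.96 mV

59.0 mV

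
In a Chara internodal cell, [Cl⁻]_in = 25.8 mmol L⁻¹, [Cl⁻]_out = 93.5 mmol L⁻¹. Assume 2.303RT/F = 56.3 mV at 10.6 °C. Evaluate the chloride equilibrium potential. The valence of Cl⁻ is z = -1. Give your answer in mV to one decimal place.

E = (56.3/z) · log₁₀([Cl⁻]_out/[Cl⁻]_in) with z = -1.
For an anion, dividing by z = -1 reverses the sign.
= (56.3/-1) · log₁₀(93.5/25.8) = -56.30 · log₁₀(3.624)
= -56.30 · (0.5592) = -31.48 mV

-31.5 mV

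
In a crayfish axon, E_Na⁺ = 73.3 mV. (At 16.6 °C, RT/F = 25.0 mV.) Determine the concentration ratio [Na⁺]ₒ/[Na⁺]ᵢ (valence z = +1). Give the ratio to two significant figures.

19

ln([out]/[in]) = E·z/(25.0) = 73.3 × 1 / 25.0 = 2.9320
[out]/[in] = e^(2.9320) = 18.77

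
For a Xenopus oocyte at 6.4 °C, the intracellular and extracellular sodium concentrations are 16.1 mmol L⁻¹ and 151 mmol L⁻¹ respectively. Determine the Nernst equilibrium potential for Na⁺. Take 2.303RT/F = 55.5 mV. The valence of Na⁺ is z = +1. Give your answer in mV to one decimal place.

E = (55.5/z) · log₁₀([Na⁺]_out/[Na⁺]_in) with z = +1.
= (55.5/1) · log₁₀(151/16.1) = 55.50 · log₁₀(9.379)
= 55.50 · (0.9722) = 53.95 mV

54.0 mV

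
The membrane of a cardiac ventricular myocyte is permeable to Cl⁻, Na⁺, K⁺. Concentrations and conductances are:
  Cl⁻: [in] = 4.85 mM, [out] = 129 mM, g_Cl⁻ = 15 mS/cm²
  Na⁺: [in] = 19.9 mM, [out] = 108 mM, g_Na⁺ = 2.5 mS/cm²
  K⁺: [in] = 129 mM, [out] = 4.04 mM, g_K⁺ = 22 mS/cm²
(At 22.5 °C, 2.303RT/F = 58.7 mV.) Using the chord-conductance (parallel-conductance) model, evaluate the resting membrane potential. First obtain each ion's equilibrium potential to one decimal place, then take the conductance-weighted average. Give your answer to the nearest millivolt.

E_Cl⁻ = (58.7/-1)·log₁₀(129/4.85) = -83.6 mV
E_Na⁺ = (58.7/1)·log₁₀(108/19.9) = 43.1 mV
E_K⁺ = (58.7/1)·log₁₀(4.04/129) = -88.3 mV
Vm = (Σ gᵢEᵢ)/(Σ gᵢ) = (15·-83.6 + 2.5·43.1 + 22·-88.3) / (15 + 2.5 + 22)
= -3088.85 / 39.5 = -78.20 mV

-78 mV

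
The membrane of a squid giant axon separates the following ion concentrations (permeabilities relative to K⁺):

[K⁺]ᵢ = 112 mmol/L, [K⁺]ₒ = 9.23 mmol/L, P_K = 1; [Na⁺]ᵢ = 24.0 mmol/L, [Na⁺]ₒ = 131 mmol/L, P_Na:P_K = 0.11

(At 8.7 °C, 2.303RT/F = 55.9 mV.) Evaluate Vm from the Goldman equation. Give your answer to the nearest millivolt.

Vm = 55.9 · log₁₀[(Σ P·[cation]ₒ + Σ P·[anion]ᵢ) / (Σ P·[cation]ᵢ + Σ P·[anion]ₒ)]
Numerator = 1×9.23 + 0.11×131 = 23.64
Denominator = 1×112 + 0.11×24.0 = 114.6
Vm = 55.9 · log₁₀(0.20621) = 55.9 × (-0.6857) = -38.33 mV

-38 mV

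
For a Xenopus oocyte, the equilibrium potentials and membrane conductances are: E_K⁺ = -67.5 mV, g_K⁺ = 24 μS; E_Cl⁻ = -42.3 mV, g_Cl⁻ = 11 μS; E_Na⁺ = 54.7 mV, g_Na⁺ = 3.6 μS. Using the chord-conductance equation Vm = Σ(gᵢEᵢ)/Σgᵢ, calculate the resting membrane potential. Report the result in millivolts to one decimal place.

-48.9 mV

Σ gᵢEᵢ = 24·(-67.5) + 11·(-42.3) + 3.6·(54.7) = -1888.38
Σ gᵢ = 24 + 11 + 3.6 = 38.6
Vm = -1888.38 / 38.6 = -48.92 mV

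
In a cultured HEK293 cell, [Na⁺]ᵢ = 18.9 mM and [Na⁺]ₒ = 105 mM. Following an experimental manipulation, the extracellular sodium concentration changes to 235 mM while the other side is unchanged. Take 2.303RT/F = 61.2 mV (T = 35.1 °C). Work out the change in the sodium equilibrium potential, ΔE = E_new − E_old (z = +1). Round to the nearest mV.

E_old = (61.2/1)·log₁₀(105/18.9) = 45.58 mV
E_new = (61.2/1)·log₁₀(235/18.9) = 66.99 mV
ΔE = 66.99 − (45.58) = 21.41 mV

21 mV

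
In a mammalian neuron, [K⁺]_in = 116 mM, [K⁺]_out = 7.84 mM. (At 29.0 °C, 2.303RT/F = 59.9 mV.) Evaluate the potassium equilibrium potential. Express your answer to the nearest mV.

E = (59.9/z) · log₁₀([K⁺]_out/[K⁺]_in) with z = +1.
= (59.9/1) · log₁₀(7.84/116) = 59.90 · log₁₀(0.06759)
= 59.90 · (-1.1701) = -70.09 mV

-70 mV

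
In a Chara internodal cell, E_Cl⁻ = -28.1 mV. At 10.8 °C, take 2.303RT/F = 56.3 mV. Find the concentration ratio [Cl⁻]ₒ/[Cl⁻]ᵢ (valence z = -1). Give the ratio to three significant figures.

3.16

log₁₀([out]/[in]) = E·z/(56.3) = -28.1 × -1 / 56.3 = 0.4991
[out]/[in] = 10^(0.4991) = 3.156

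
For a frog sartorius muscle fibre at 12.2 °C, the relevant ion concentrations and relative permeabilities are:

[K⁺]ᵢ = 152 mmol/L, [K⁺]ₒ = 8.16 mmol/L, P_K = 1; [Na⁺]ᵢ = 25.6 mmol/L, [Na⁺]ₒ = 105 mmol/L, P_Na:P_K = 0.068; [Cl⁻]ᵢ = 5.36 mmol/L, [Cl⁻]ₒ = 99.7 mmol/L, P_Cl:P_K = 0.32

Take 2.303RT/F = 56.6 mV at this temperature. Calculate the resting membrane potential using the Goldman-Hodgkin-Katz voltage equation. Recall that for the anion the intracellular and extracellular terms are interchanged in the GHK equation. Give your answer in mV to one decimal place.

-58.7 mV

Vm = 56.6 · log₁₀[(Σ P·[cation]ₒ + Σ P·[anion]ᵢ) / (Σ P·[cation]ᵢ + Σ P·[anion]ₒ)]
Numerator = 1×8.16 + 0.068×105 + 0.32×5.36 = 17.02
Denominator = 1×152 + 0.068×25.6 + 0.32×99.7 = 185.6
Vm = 56.6 · log₁₀(0.091655) = 56.6 × (-1.0378) = -58.74 mV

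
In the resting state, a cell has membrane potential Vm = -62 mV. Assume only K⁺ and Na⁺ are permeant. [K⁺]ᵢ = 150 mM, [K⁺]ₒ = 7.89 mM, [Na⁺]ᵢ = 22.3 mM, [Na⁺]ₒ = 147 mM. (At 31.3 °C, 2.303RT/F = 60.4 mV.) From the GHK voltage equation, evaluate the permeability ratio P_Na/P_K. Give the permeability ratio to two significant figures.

Let α = P_Na/P_K. GHK: Vm = 60.4·log₁₀[(Kₒ + α·Naₒ)/(Kᵢ + α·Naᵢ)].
10^(Vm/60.4) = 10^(-62.0/60.4) = 0.094083
So 0.094083·(Kᵢ + α·Naᵢ) = Kₒ + α·Naₒ → α = (0.094083·150.0 − 7.89) / (147.0 − 0.094083·22.3)
α = (14.11 − 7.89) / (147.0 − 2.098) = 6.222/144.9 = 0.04294

0.043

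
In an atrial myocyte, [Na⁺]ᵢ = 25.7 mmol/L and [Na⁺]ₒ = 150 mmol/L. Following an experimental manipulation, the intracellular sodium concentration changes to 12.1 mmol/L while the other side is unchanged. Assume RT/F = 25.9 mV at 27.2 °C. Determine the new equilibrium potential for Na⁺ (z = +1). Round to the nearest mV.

After the shift: [Na⁺]_out = 150, [Na⁺]_in = 12.1 mmol/L.
E_new = (25.9/1)·ln(150/12.1) = 25.90 · (2.5174) = 65.20 mV

65 mV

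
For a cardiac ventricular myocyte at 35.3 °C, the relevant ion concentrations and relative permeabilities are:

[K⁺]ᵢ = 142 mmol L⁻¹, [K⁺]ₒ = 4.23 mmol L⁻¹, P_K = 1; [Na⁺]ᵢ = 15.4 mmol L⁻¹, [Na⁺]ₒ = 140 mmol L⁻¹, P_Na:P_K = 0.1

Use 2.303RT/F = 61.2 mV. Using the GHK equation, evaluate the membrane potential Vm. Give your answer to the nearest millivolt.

-55 mV

Vm = 61.2 · log₁₀[(Σ P·[cation]ₒ + Σ P·[anion]ᵢ) / (Σ P·[cation]ᵢ + Σ P·[anion]ₒ)]
Numerator = 1×4.23 + 0.1×140 = 18.23
Denominator = 1×142 + 0.1×15.4 = 143.5
Vm = 61.2 · log₁₀(0.127) = 61.2 × (-0.8962) = -54.85 mV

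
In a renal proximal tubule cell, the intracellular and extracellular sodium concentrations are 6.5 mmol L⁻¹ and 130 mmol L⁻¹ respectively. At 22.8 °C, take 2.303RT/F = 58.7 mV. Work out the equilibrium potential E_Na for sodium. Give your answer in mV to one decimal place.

76.4 mV

E = (58.7/z) · log₁₀([Na⁺]_out/[Na⁺]_in) with z = +1.
= (58.7/1) · log₁₀(130/6.5) = 58.70 · log₁₀(20)
= 58.70 · (1.3010) = 76.37 mV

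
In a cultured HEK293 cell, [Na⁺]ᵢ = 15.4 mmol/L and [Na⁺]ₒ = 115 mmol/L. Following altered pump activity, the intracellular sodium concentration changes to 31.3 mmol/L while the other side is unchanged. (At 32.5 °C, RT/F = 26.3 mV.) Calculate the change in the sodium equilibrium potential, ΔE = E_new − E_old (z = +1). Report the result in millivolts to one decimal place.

-18.7 mV

E_old = (26.3/1)·ln(115/15.4) = 52.88 mV
E_new = (26.3/1)·ln(115/31.3) = 34.22 mV
ΔE = 34.22 − (52.88) = -18.65 mV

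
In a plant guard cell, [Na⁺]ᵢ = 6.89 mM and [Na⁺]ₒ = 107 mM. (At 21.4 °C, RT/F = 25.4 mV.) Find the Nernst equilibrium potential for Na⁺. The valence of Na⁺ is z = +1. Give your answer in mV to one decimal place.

69.7 mV

E = (25.4/z) · ln([Na⁺]_out/[Na⁺]_in) with z = +1.
= (25.4/1) · ln(107/6.89) = 25.40 · ln(15.53)
= 25.40 · (2.7428) = 69.67 mV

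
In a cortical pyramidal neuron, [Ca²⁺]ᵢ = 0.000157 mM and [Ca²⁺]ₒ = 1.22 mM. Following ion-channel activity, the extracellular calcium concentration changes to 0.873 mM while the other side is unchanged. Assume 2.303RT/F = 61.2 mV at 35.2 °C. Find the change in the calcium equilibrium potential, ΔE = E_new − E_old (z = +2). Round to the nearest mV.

-4 mV

E_old = (61.2/2)·log₁₀(1.22/0.000157) = 119.05 mV
E_new = (61.2/2)·log₁₀(0.873/0.000157) = 114.60 mV
ΔE = 114.60 − (119.05) = -4.45 mV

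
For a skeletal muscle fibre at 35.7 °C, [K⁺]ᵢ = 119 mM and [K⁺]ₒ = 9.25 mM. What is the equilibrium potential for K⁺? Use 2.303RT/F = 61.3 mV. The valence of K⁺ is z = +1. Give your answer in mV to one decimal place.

-68.0 mV

E = (61.3/z) · log₁₀([K⁺]_out/[K⁺]_in) with z = +1.
= (61.3/1) · log₁₀(9.25/119) = 61.30 · log₁₀(0.07773)
= 61.30 · (-1.1094) = -68.01 mV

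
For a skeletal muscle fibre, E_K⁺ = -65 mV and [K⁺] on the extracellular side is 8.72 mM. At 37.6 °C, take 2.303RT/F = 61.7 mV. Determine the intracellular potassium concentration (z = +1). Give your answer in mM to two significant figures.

99 mM

Nernst: E = (61.7/1) · log₁₀([out]/[in]), so log₁₀([out]/[in]) = -65.0 × 1 / 61.7 = -1.0535.
[out]/[in] = 10^(-1.0535) = 0.08841.
[in] = 8.72 / 0.08841 = 98.63 mM.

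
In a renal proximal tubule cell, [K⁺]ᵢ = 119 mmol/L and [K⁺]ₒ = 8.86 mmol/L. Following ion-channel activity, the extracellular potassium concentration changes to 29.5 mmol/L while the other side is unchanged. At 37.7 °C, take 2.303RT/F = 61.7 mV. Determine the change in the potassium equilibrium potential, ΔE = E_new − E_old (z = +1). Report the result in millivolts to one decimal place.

32.2 mV

E_old = (61.7/1)·log₁₀(8.86/119) = -69.60 mV
E_new = (61.7/1)·log₁₀(29.5/119) = -37.37 mV
ΔE = -37.37 − (-69.60) = 32.23 mV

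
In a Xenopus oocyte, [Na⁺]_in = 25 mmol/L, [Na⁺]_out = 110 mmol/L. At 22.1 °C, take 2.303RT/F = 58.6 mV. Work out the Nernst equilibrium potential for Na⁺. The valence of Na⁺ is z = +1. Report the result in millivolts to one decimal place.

37.7 mV

E = (58.6/z) · log₁₀([Na⁺]_out/[Na⁺]_in) with z = +1.
= (58.6/1) · log₁₀(110/25) = 58.60 · log₁₀(4.4)
= 58.60 · (0.6435) = 37.71 mV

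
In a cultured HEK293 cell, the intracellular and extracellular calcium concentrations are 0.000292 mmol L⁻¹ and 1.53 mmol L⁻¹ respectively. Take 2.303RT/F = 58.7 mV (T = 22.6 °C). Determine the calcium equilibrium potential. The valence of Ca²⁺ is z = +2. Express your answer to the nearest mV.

E = (58.7/z) · log₁₀([Ca²⁺]_out/[Ca²⁺]_in) with z = +2.
= (58.7/2) · log₁₀(1.53/0.000292) = 29.35 · log₁₀(5240)
= 29.35 · (3.7193) = 109.16 mV

109 mV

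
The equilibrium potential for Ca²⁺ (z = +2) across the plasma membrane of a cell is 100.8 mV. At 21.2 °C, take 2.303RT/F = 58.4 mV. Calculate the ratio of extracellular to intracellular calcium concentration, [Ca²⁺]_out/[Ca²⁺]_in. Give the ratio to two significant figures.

log₁₀([out]/[in]) = E·z/(58.4) = 100.8 × 2 / 58.4 = 3.4521
[out]/[in] = 10^(3.4521) = 2832

2800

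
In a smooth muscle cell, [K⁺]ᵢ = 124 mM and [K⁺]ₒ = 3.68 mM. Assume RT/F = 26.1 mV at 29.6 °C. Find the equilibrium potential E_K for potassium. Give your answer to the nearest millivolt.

-92 mV

E = (26.1/z) · ln([K⁺]_out/[K⁺]_in) with z = +1.
= (26.1/1) · ln(3.68/124) = 26.10 · ln(0.02968)
= 26.10 · (-3.5174) = -91.80 mV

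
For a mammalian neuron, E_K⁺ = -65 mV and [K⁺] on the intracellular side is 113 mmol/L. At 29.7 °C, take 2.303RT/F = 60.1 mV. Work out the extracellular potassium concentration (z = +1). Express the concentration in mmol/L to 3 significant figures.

Nernst: E = (60.1/1) · log₁₀([out]/[in]), so log₁₀([out]/[in]) = -65.0 × 1 / 60.1 = -1.0815.
[out]/[in] = 10^(-1.0815) = 0.08288.
[out] = 0.08288 × 113 = 9.366 mmol/L.

9.37 mmol/L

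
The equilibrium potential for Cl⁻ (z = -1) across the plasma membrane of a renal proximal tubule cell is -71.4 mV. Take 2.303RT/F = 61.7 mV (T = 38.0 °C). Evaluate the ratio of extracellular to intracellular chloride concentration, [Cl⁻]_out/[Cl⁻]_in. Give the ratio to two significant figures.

14

log₁₀([out]/[in]) = E·z/(61.7) = -71.4 × -1 / 61.7 = 1.1572
[out]/[in] = 10^(1.1572) = 14.36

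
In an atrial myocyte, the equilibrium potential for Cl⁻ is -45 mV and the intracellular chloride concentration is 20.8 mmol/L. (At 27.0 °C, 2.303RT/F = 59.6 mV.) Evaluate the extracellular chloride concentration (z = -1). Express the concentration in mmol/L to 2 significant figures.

Nernst: E = (59.6/-1) · log₁₀([out]/[in]), so log₁₀([out]/[in]) = -45.0 × -1 / 59.6 = 0.7550.
[out]/[in] = 10^(0.7550) = 5.689.
[out] = 5.689 × 20.8 = 118.3 mmol/L.

120 mmol/L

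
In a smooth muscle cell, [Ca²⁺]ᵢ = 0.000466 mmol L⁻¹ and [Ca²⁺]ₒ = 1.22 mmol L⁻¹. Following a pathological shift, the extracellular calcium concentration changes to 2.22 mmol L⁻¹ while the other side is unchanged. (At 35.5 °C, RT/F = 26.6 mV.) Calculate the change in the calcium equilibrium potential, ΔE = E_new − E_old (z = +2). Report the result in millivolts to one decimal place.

E_old = (26.6/2)·ln(1.22/0.000466) = 104.67 mV
E_new = (26.6/2)·ln(2.22/0.000466) = 112.64 mV
ΔE = 112.64 − (104.67) = 7.96 mV

8.0 mV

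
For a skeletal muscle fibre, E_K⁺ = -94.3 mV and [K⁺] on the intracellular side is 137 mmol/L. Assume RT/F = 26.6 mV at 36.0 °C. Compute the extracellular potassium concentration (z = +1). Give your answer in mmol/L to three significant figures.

3.95 mmol/L

Nernst: E = (26.6/1) · ln([out]/[in]), so ln([out]/[in]) = -94.3 × 1 / 26.6 = -3.5451.
[out]/[in] = e^(-3.5451) = 0.02887.
[out] = 0.02887 × 137 = 3.955 mmol/L.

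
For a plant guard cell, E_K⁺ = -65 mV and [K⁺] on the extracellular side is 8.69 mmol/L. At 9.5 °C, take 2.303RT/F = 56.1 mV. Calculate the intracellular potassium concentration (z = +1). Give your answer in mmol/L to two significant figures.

130 mmol/L

Nernst: E = (56.1/1) · log₁₀([out]/[in]), so log₁₀([out]/[in]) = -65.0 × 1 / 56.1 = -1.1586.
[out]/[in] = 10^(-1.1586) = 0.0694.
[in] = 8.69 / 0.0694 = 125.2 mmol/L.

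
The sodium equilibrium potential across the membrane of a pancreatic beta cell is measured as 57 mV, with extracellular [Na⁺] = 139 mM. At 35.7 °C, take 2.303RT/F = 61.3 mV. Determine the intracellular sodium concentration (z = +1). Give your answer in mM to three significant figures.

Nernst: E = (61.3/1) · log₁₀([out]/[in]), so log₁₀([out]/[in]) = 57.0 × 1 / 61.3 = 0.9299.
[out]/[in] = 10^(0.9299) = 8.509.
[in] = 139 / 8.509 = 16.34 mM.

16.3 mM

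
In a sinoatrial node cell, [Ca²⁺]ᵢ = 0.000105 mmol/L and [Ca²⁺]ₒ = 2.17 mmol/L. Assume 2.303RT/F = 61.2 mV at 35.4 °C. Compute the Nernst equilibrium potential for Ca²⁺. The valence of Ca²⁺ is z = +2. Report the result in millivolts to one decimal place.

132.0 mV

E = (61.2/z) · log₁₀([Ca²⁺]_out/[Ca²⁺]_in) with z = +2.
= (61.2/2) · log₁₀(2.17/0.000105) = 30.60 · log₁₀(2.067e+04)
= 30.60 · (4.3153) = 132.05 mV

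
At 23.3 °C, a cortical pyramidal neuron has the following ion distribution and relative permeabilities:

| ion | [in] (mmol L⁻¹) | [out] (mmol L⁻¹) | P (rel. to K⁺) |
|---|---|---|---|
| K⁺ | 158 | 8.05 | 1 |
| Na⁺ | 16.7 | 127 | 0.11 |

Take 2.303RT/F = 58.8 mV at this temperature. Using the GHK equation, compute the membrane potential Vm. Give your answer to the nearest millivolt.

-51 mV

Vm = 58.8 · log₁₀[(Σ P·[cation]ₒ + Σ P·[anion]ᵢ) / (Σ P·[cation]ᵢ + Σ P·[anion]ₒ)]
Numerator = 1×8.05 + 0.11×127 = 22.02
Denominator = 1×158 + 0.11×16.7 = 159.8
Vm = 58.8 · log₁₀(0.13777) = 58.8 × (-0.8609) = -50.62 mV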